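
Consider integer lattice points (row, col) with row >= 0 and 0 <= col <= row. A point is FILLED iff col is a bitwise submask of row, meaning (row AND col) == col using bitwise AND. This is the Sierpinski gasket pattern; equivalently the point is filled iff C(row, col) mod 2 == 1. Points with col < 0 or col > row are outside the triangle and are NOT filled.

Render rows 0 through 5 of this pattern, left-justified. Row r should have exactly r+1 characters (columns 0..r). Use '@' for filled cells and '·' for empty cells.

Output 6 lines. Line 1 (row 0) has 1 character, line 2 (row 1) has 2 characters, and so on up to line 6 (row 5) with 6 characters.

Answer: @
@@
@·@
@@@@
@···@
@@··@@

Derivation:
r0=0: @
r1=1: @@
r2=10: @·@
r3=11: @@@@
r4=100: @···@
r5=101: @@··@@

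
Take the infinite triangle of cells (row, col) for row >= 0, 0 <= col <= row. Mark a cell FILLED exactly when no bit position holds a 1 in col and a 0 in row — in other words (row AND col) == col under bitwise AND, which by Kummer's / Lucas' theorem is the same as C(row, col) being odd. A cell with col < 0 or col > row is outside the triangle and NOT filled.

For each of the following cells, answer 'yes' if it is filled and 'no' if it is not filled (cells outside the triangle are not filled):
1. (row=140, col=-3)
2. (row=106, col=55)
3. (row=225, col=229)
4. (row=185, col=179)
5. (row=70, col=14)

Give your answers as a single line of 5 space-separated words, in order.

(140,-3): col outside [0, 140] -> not filled
(106,55): row=0b1101010, col=0b110111, row AND col = 0b100010 = 34; 34 != 55 -> empty
(225,229): col outside [0, 225] -> not filled
(185,179): row=0b10111001, col=0b10110011, row AND col = 0b10110001 = 177; 177 != 179 -> empty
(70,14): row=0b1000110, col=0b1110, row AND col = 0b110 = 6; 6 != 14 -> empty

Answer: no no no no no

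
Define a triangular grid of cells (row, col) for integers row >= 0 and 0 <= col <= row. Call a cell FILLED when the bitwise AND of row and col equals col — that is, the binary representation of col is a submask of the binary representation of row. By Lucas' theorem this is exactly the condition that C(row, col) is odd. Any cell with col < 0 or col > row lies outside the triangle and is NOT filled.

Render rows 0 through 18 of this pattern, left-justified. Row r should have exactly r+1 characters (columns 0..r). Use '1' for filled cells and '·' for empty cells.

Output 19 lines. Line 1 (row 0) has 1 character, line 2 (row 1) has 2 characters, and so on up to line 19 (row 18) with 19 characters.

Answer: 1
11
1·1
1111
1···1
11··11
1·1·1·1
11111111
1·······1
11······11
1·1·····1·1
1111····1111
1···1···1···1
11··11··11··11
1·1·1·1·1·1·1·1
1111111111111111
1···············1
11··············11
1·1·············1·1

Derivation:
r0=0: 1
r1=1: 11
r2=10: 1·1
r3=11: 1111
r4=100: 1···1
r5=101: 11··11
r6=110: 1·1·1·1
r7=111: 11111111
r8=1000: 1·······1
r9=1001: 11······11
r10=1010: 1·1·····1·1
r11=1011: 1111····1111
r12=1100: 1···1···1···1
r13=1101: 11··11··11··11
r14=1110: 1·1·1·1·1·1·1·1
r15=1111: 1111111111111111
r16=10000: 1···············1
r17=10001: 11··············11
r18=10010: 1·1·············1·1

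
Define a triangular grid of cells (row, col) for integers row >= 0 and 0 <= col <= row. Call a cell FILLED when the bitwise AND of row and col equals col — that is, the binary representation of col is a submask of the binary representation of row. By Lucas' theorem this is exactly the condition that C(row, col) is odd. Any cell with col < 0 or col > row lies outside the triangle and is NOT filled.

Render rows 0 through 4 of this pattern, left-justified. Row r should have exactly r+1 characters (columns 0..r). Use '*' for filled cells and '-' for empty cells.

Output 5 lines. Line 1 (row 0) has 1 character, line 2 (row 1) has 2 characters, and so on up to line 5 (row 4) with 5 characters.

r0=0: *
r1=1: **
r2=10: *-*
r3=11: ****
r4=100: *---*

Answer: *
**
*-*
****
*---*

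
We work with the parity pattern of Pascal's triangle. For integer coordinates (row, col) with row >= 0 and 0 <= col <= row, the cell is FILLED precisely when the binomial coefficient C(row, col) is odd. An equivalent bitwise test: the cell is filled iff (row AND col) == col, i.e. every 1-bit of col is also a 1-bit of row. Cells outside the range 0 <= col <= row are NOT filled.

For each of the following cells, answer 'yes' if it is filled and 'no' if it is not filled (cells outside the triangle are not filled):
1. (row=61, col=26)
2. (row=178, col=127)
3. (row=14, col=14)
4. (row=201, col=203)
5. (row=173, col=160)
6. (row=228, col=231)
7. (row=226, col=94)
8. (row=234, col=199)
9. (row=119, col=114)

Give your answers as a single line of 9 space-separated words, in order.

Answer: no no yes no yes no no no yes

Derivation:
(61,26): row=0b111101, col=0b11010, row AND col = 0b11000 = 24; 24 != 26 -> empty
(178,127): row=0b10110010, col=0b1111111, row AND col = 0b110010 = 50; 50 != 127 -> empty
(14,14): row=0b1110, col=0b1110, row AND col = 0b1110 = 14; 14 == 14 -> filled
(201,203): col outside [0, 201] -> not filled
(173,160): row=0b10101101, col=0b10100000, row AND col = 0b10100000 = 160; 160 == 160 -> filled
(228,231): col outside [0, 228] -> not filled
(226,94): row=0b11100010, col=0b1011110, row AND col = 0b1000010 = 66; 66 != 94 -> empty
(234,199): row=0b11101010, col=0b11000111, row AND col = 0b11000010 = 194; 194 != 199 -> empty
(119,114): row=0b1110111, col=0b1110010, row AND col = 0b1110010 = 114; 114 == 114 -> filled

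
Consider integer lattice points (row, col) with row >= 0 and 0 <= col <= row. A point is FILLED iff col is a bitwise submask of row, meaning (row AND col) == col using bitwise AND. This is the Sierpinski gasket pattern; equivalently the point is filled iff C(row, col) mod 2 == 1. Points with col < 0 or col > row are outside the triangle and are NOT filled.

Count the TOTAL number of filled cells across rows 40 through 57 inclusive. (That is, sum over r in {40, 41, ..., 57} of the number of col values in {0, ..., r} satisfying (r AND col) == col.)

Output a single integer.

Answer: 240

Derivation:
r40=101000 pc2: +4 =4
r41=101001 pc3: +8 =12
r42=101010 pc3: +8 =20
r43=101011 pc4: +16 =36
r44=101100 pc3: +8 =44
r45=101101 pc4: +16 =60
r46=101110 pc4: +16 =76
r47=101111 pc5: +32 =108
r48=110000 pc2: +4 =112
r49=110001 pc3: +8 =120
r50=110010 pc3: +8 =128
r51=110011 pc4: +16 =144
r52=110100 pc3: +8 =152
r53=110101 pc4: +16 =168
r54=110110 pc4: +16 =184
r55=110111 pc5: +32 =216
r56=111000 pc3: +8 =224
r57=111001 pc4: +16 =240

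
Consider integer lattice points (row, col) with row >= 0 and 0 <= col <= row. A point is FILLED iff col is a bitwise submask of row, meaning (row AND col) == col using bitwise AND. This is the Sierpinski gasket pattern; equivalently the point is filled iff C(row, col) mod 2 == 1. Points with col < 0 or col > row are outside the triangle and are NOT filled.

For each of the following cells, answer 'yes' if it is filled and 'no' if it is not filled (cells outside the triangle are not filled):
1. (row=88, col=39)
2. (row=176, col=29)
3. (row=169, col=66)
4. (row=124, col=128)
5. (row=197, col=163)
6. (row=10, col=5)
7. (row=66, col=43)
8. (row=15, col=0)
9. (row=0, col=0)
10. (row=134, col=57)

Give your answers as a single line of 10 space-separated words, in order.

Answer: no no no no no no no yes yes no

Derivation:
(88,39): row=0b1011000, col=0b100111, row AND col = 0b0 = 0; 0 != 39 -> empty
(176,29): row=0b10110000, col=0b11101, row AND col = 0b10000 = 16; 16 != 29 -> empty
(169,66): row=0b10101001, col=0b1000010, row AND col = 0b0 = 0; 0 != 66 -> empty
(124,128): col outside [0, 124] -> not filled
(197,163): row=0b11000101, col=0b10100011, row AND col = 0b10000001 = 129; 129 != 163 -> empty
(10,5): row=0b1010, col=0b101, row AND col = 0b0 = 0; 0 != 5 -> empty
(66,43): row=0b1000010, col=0b101011, row AND col = 0b10 = 2; 2 != 43 -> empty
(15,0): row=0b1111, col=0b0, row AND col = 0b0 = 0; 0 == 0 -> filled
(0,0): row=0b0, col=0b0, row AND col = 0b0 = 0; 0 == 0 -> filled
(134,57): row=0b10000110, col=0b111001, row AND col = 0b0 = 0; 0 != 57 -> empty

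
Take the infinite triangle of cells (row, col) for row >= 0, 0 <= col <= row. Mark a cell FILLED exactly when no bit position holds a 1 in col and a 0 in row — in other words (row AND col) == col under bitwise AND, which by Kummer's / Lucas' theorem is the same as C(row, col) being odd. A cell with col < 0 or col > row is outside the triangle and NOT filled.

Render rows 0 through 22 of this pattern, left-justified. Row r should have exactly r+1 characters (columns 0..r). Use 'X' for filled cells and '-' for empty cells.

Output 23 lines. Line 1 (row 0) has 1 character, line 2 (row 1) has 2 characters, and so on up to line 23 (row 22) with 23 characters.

r0=0: X
r1=1: XX
r2=10: X-X
r3=11: XXXX
r4=100: X---X
r5=101: XX--XX
r6=110: X-X-X-X
r7=111: XXXXXXXX
r8=1000: X-------X
r9=1001: XX------XX
r10=1010: X-X-----X-X
r11=1011: XXXX----XXXX
r12=1100: X---X---X---X
r13=1101: XX--XX--XX--XX
r14=1110: X-X-X-X-X-X-X-X
r15=1111: XXXXXXXXXXXXXXXX
r16=10000: X---------------X
r17=10001: XX--------------XX
r18=10010: X-X-------------X-X
r19=10011: XXXX------------XXXX
r20=10100: X---X-----------X---X
r21=10101: XX--XX----------XX--XX
r22=10110: X-X-X-X---------X-X-X-X

Answer: X
XX
X-X
XXXX
X---X
XX--XX
X-X-X-X
XXXXXXXX
X-------X
XX------XX
X-X-----X-X
XXXX----XXXX
X---X---X---X
XX--XX--XX--XX
X-X-X-X-X-X-X-X
XXXXXXXXXXXXXXXX
X---------------X
XX--------------XX
X-X-------------X-X
XXXX------------XXXX
X---X-----------X---X
XX--XX----------XX--XX
X-X-X-X---------X-X-X-X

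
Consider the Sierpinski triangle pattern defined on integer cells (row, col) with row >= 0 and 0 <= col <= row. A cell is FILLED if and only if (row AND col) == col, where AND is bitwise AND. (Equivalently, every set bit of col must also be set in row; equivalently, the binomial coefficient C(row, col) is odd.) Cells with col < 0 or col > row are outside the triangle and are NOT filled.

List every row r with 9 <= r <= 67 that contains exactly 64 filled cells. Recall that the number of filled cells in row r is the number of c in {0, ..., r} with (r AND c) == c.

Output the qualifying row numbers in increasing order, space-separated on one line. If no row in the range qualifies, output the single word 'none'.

Row r has 2^popcount(r) filled cells, so we need popcount(r) = log2(64) = 6.
Scan r = 9..67 and keep those with exactly 6 one-bits:
r=9=1001 popcount=2 -> skip
r=10=1010 popcount=2 -> skip
r=11=1011 popcount=3 -> skip
r=12=1100 popcount=2 -> skip
r=13=1101 popcount=3 -> skip
r=14=1110 popcount=3 -> skip
r=15=1111 popcount=4 -> skip
r=16=10000 popcount=1 -> skip
r=17=10001 popcount=2 -> skip
r=18=10010 popcount=2 -> skip
r=19=10011 popcount=3 -> skip
r=20=10100 popcount=2 -> skip
r=21=10101 popcount=3 -> skip
r=22=10110 popcount=3 -> skip
r=23=10111 popcount=4 -> skip
r=24=11000 popcount=2 -> skip
r=25=11001 popcount=3 -> skip
r=26=11010 popcount=3 -> skip
r=27=11011 popcount=4 -> skip
r=28=11100 popcount=3 -> skip
r=29=11101 popcount=4 -> skip
r=30=11110 popcount=4 -> skip
r=31=11111 popcount=5 -> skip
r=32=100000 popcount=1 -> skip
r=33=100001 popcount=2 -> skip
r=34=100010 popcount=2 -> skip
r=35=100011 popcount=3 -> skip
r=36=100100 popcount=2 -> skip
r=37=100101 popcount=3 -> skip
r=38=100110 popcount=3 -> skip
r=39=100111 popcount=4 -> skip
r=40=101000 popcount=2 -> skip
r=41=101001 popcount=3 -> skip
r=42=101010 popcount=3 -> skip
r=43=101011 popcount=4 -> skip
r=44=101100 popcount=3 -> skip
r=45=101101 popcount=4 -> skip
r=46=101110 popcount=4 -> skip
r=47=101111 popcount=5 -> skip
r=48=110000 popcount=2 -> skip
r=49=110001 popcount=3 -> skip
r=50=110010 popcount=3 -> skip
r=51=110011 popcount=4 -> skip
r=52=110100 popcount=3 -> skip
r=53=110101 popcount=4 -> skip
r=54=110110 popcount=4 -> skip
r=55=110111 popcount=5 -> skip
r=56=111000 popcount=3 -> skip
r=57=111001 popcount=4 -> skip
r=58=111010 popcount=4 -> skip
r=59=111011 popcount=5 -> skip
r=60=111100 popcount=4 -> skip
r=61=111101 popcount=5 -> skip
r=62=111110 popcount=5 -> skip
r=63=111111 popcount=6 -> KEEP
r=64=1000000 popcount=1 -> skip
r=65=1000001 popcount=2 -> skip
r=66=1000010 popcount=2 -> skip
r=67=1000011 popcount=3 -> skip
Kept rows: 63

Answer: 63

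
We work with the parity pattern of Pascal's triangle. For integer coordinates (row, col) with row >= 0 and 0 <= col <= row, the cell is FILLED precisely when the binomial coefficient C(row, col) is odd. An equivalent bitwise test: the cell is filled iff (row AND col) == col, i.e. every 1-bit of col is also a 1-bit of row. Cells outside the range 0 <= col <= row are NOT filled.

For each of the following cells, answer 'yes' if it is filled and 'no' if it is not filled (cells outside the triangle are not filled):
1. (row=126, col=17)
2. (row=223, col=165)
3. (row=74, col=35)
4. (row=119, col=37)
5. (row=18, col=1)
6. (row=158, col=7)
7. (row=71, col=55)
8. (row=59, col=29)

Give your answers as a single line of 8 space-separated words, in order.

Answer: no no no yes no no no no

Derivation:
(126,17): row=0b1111110, col=0b10001, row AND col = 0b10000 = 16; 16 != 17 -> empty
(223,165): row=0b11011111, col=0b10100101, row AND col = 0b10000101 = 133; 133 != 165 -> empty
(74,35): row=0b1001010, col=0b100011, row AND col = 0b10 = 2; 2 != 35 -> empty
(119,37): row=0b1110111, col=0b100101, row AND col = 0b100101 = 37; 37 == 37 -> filled
(18,1): row=0b10010, col=0b1, row AND col = 0b0 = 0; 0 != 1 -> empty
(158,7): row=0b10011110, col=0b111, row AND col = 0b110 = 6; 6 != 7 -> empty
(71,55): row=0b1000111, col=0b110111, row AND col = 0b111 = 7; 7 != 55 -> empty
(59,29): row=0b111011, col=0b11101, row AND col = 0b11001 = 25; 25 != 29 -> empty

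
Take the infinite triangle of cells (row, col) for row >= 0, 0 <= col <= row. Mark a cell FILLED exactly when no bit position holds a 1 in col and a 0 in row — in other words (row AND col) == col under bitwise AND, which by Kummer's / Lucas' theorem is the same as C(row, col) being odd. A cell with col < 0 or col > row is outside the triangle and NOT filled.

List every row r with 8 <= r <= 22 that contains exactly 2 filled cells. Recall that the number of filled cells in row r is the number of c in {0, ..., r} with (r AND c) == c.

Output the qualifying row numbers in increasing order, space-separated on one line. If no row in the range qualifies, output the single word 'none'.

Answer: 8 16

Derivation:
Row r has 2^popcount(r) filled cells, so we need popcount(r) = log2(2) = 1.
Scan r = 8..22 and keep those with exactly 1 one-bits:
r=8=1000 popcount=1 -> KEEP
r=9=1001 popcount=2 -> skip
r=10=1010 popcount=2 -> skip
r=11=1011 popcount=3 -> skip
r=12=1100 popcount=2 -> skip
r=13=1101 popcount=3 -> skip
r=14=1110 popcount=3 -> skip
r=15=1111 popcount=4 -> skip
r=16=10000 popcount=1 -> KEEP
r=17=10001 popcount=2 -> skip
r=18=10010 popcount=2 -> skip
r=19=10011 popcount=3 -> skip
r=20=10100 popcount=2 -> skip
r=21=10101 popcount=3 -> skip
r=22=10110 popcount=3 -> skip
Kept rows: 8 16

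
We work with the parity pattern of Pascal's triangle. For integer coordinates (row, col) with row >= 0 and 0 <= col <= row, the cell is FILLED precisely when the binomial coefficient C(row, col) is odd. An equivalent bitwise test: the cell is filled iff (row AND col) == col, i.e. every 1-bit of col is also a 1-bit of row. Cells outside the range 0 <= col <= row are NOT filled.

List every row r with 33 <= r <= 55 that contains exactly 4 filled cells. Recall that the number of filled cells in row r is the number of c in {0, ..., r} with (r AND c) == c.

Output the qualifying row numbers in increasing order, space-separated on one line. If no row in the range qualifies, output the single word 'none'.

Row r has 2^popcount(r) filled cells, so we need popcount(r) = log2(4) = 2.
Scan r = 33..55 and keep those with exactly 2 one-bits:
r=33=100001 popcount=2 -> KEEP
r=34=100010 popcount=2 -> KEEP
r=35=100011 popcount=3 -> skip
r=36=100100 popcount=2 -> KEEP
r=37=100101 popcount=3 -> skip
r=38=100110 popcount=3 -> skip
r=39=100111 popcount=4 -> skip
r=40=101000 popcount=2 -> KEEP
r=41=101001 popcount=3 -> skip
r=42=101010 popcount=3 -> skip
r=43=101011 popcount=4 -> skip
r=44=101100 popcount=3 -> skip
r=45=101101 popcount=4 -> skip
r=46=101110 popcount=4 -> skip
r=47=101111 popcount=5 -> skip
r=48=110000 popcount=2 -> KEEP
r=49=110001 popcount=3 -> skip
r=50=110010 popcount=3 -> skip
r=51=110011 popcount=4 -> skip
r=52=110100 popcount=3 -> skip
r=53=110101 popcount=4 -> skip
r=54=110110 popcount=4 -> skip
r=55=110111 popcount=5 -> skip
Kept rows: 33 34 36 40 48

Answer: 33 34 36 40 48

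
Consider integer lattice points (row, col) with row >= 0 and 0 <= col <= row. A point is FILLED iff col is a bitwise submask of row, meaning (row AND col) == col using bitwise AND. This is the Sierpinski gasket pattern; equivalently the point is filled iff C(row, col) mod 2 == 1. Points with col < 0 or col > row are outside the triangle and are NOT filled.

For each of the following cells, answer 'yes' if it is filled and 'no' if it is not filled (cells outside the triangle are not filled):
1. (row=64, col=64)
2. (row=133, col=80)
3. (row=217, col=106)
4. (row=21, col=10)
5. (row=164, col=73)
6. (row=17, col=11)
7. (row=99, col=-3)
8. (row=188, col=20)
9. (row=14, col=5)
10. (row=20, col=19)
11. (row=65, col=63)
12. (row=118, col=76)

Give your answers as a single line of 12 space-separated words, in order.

Answer: yes no no no no no no yes no no no no

Derivation:
(64,64): row=0b1000000, col=0b1000000, row AND col = 0b1000000 = 64; 64 == 64 -> filled
(133,80): row=0b10000101, col=0b1010000, row AND col = 0b0 = 0; 0 != 80 -> empty
(217,106): row=0b11011001, col=0b1101010, row AND col = 0b1001000 = 72; 72 != 106 -> empty
(21,10): row=0b10101, col=0b1010, row AND col = 0b0 = 0; 0 != 10 -> empty
(164,73): row=0b10100100, col=0b1001001, row AND col = 0b0 = 0; 0 != 73 -> empty
(17,11): row=0b10001, col=0b1011, row AND col = 0b1 = 1; 1 != 11 -> empty
(99,-3): col outside [0, 99] -> not filled
(188,20): row=0b10111100, col=0b10100, row AND col = 0b10100 = 20; 20 == 20 -> filled
(14,5): row=0b1110, col=0b101, row AND col = 0b100 = 4; 4 != 5 -> empty
(20,19): row=0b10100, col=0b10011, row AND col = 0b10000 = 16; 16 != 19 -> empty
(65,63): row=0b1000001, col=0b111111, row AND col = 0b1 = 1; 1 != 63 -> empty
(118,76): row=0b1110110, col=0b1001100, row AND col = 0b1000100 = 68; 68 != 76 -> empty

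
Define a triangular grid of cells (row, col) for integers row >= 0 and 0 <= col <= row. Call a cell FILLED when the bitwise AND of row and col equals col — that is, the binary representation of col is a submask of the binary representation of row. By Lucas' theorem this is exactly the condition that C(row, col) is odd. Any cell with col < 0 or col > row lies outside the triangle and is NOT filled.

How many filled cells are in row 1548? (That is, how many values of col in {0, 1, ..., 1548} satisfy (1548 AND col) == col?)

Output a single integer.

Answer: 16

Derivation:
1548 in binary = 11000001100
popcount(1548) = number of 1-bits in 11000001100 = 4
A col c satisfies (1548 AND c) == c iff every set bit of c is also set in 1548; each of the 4 set bits of 1548 can independently be on or off in c.
count = 2^4 = 16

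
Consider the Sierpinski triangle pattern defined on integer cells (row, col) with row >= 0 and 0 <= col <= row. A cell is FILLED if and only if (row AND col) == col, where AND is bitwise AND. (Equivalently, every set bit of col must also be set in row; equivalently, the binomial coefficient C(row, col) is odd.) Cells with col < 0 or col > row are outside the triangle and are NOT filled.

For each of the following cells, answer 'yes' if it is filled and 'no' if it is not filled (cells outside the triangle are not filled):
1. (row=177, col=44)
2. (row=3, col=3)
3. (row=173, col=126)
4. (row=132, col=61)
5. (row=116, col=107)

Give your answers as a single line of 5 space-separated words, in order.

Answer: no yes no no no

Derivation:
(177,44): row=0b10110001, col=0b101100, row AND col = 0b100000 = 32; 32 != 44 -> empty
(3,3): row=0b11, col=0b11, row AND col = 0b11 = 3; 3 == 3 -> filled
(173,126): row=0b10101101, col=0b1111110, row AND col = 0b101100 = 44; 44 != 126 -> empty
(132,61): row=0b10000100, col=0b111101, row AND col = 0b100 = 4; 4 != 61 -> empty
(116,107): row=0b1110100, col=0b1101011, row AND col = 0b1100000 = 96; 96 != 107 -> empty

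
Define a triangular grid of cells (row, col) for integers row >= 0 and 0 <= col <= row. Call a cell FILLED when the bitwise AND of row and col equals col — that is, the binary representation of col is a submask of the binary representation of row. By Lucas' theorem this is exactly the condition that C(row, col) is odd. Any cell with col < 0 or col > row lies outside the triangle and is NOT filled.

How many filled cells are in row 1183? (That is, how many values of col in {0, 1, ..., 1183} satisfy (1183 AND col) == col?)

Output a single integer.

1183 in binary = 10010011111
popcount(1183) = number of 1-bits in 10010011111 = 7
A col c satisfies (1183 AND c) == c iff every set bit of c is also set in 1183; each of the 7 set bits of 1183 can independently be on or off in c.
count = 2^7 = 128

Answer: 128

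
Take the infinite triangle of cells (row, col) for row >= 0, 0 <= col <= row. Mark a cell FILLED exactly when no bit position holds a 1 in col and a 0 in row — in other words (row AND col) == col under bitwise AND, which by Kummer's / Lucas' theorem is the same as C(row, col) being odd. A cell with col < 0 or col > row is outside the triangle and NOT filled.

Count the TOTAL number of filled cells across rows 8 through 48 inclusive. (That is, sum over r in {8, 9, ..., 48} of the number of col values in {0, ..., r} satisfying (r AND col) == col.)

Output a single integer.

Answer: 382

Derivation:
r8=1000 pc1: +2 =2
r9=1001 pc2: +4 =6
r10=1010 pc2: +4 =10
r11=1011 pc3: +8 =18
r12=1100 pc2: +4 =22
r13=1101 pc3: +8 =30
r14=1110 pc3: +8 =38
r15=1111 pc4: +16 =54
r16=10000 pc1: +2 =56
r17=10001 pc2: +4 =60
r18=10010 pc2: +4 =64
r19=10011 pc3: +8 =72
r20=10100 pc2: +4 =76
r21=10101 pc3: +8 =84
r22=10110 pc3: +8 =92
r23=10111 pc4: +16 =108
r24=11000 pc2: +4 =112
r25=11001 pc3: +8 =120
r26=11010 pc3: +8 =128
r27=11011 pc4: +16 =144
r28=11100 pc3: +8 =152
r29=11101 pc4: +16 =168
r30=11110 pc4: +16 =184
r31=11111 pc5: +32 =216
r32=100000 pc1: +2 =218
r33=100001 pc2: +4 =222
r34=100010 pc2: +4 =226
r35=100011 pc3: +8 =234
r36=100100 pc2: +4 =238
r37=100101 pc3: +8 =246
r38=100110 pc3: +8 =254
r39=100111 pc4: +16 =270
r40=101000 pc2: +4 =274
r41=101001 pc3: +8 =282
r42=101010 pc3: +8 =290
r43=101011 pc4: +16 =306
r44=101100 pc3: +8 =314
r45=101101 pc4: +16 =330
r46=101110 pc4: +16 =346
r47=101111 pc5: +32 =378
r48=110000 pc2: +4 =382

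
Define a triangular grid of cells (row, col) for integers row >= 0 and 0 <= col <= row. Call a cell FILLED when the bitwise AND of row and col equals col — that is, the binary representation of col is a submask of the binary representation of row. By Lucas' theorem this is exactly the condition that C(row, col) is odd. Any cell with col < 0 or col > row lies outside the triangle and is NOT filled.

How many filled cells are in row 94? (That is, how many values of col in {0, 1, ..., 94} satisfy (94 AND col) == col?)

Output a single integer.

Answer: 32

Derivation:
94 in binary = 1011110
popcount(94) = number of 1-bits in 1011110 = 5
A col c satisfies (94 AND c) == c iff every set bit of c is also set in 94; each of the 5 set bits of 94 can independently be on or off in c.
count = 2^5 = 32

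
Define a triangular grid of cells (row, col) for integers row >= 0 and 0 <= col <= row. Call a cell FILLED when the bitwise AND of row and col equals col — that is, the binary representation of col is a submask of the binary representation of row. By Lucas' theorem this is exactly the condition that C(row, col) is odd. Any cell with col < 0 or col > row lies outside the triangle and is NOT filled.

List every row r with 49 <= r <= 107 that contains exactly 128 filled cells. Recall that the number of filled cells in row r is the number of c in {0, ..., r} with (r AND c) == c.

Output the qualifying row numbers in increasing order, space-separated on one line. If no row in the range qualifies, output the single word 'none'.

Row r has 2^popcount(r) filled cells, so we need popcount(r) = log2(128) = 7.
Scan r = 49..107 and keep those with exactly 7 one-bits:
r=49=110001 popcount=3 -> skip
r=50=110010 popcount=3 -> skip
r=51=110011 popcount=4 -> skip
r=52=110100 popcount=3 -> skip
r=53=110101 popcount=4 -> skip
r=54=110110 popcount=4 -> skip
r=55=110111 popcount=5 -> skip
r=56=111000 popcount=3 -> skip
r=57=111001 popcount=4 -> skip
r=58=111010 popcount=4 -> skip
r=59=111011 popcount=5 -> skip
r=60=111100 popcount=4 -> skip
r=61=111101 popcount=5 -> skip
r=62=111110 popcount=5 -> skip
r=63=111111 popcount=6 -> skip
r=64=1000000 popcount=1 -> skip
r=65=1000001 popcount=2 -> skip
r=66=1000010 popcount=2 -> skip
r=67=1000011 popcount=3 -> skip
r=68=1000100 popcount=2 -> skip
r=69=1000101 popcount=3 -> skip
r=70=1000110 popcount=3 -> skip
r=71=1000111 popcount=4 -> skip
r=72=1001000 popcount=2 -> skip
r=73=1001001 popcount=3 -> skip
r=74=1001010 popcount=3 -> skip
r=75=1001011 popcount=4 -> skip
r=76=1001100 popcount=3 -> skip
r=77=1001101 popcount=4 -> skip
r=78=1001110 popcount=4 -> skip
r=79=1001111 popcount=5 -> skip
r=80=1010000 popcount=2 -> skip
r=81=1010001 popcount=3 -> skip
r=82=1010010 popcount=3 -> skip
r=83=1010011 popcount=4 -> skip
r=84=1010100 popcount=3 -> skip
r=85=1010101 popcount=4 -> skip
r=86=1010110 popcount=4 -> skip
r=87=1010111 popcount=5 -> skip
r=88=1011000 popcount=3 -> skip
r=89=1011001 popcount=4 -> skip
r=90=1011010 popcount=4 -> skip
r=91=1011011 popcount=5 -> skip
r=92=1011100 popcount=4 -> skip
r=93=1011101 popcount=5 -> skip
r=94=1011110 popcount=5 -> skip
r=95=1011111 popcount=6 -> skip
r=96=1100000 popcount=2 -> skip
r=97=1100001 popcount=3 -> skip
r=98=1100010 popcount=3 -> skip
r=99=1100011 popcount=4 -> skip
r=100=1100100 popcount=3 -> skip
r=101=1100101 popcount=4 -> skip
r=102=1100110 popcount=4 -> skip
r=103=1100111 popcount=5 -> skip
r=104=1101000 popcount=3 -> skip
r=105=1101001 popcount=4 -> skip
r=106=1101010 popcount=4 -> skip
r=107=1101011 popcount=5 -> skip
Kept rows: none

Answer: none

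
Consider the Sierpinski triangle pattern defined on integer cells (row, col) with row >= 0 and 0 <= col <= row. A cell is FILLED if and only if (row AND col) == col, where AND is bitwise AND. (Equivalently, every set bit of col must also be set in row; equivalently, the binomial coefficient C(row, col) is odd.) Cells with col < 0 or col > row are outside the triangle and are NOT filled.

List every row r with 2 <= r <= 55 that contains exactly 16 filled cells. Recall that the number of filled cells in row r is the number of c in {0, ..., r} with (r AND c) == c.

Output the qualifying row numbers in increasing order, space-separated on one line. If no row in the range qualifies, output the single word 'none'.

Answer: 15 23 27 29 30 39 43 45 46 51 53 54

Derivation:
Row r has 2^popcount(r) filled cells, so we need popcount(r) = log2(16) = 4.
Scan r = 2..55 and keep those with exactly 4 one-bits:
r=2=10 popcount=1 -> skip
r=3=11 popcount=2 -> skip
r=4=100 popcount=1 -> skip
r=5=101 popcount=2 -> skip
r=6=110 popcount=2 -> skip
r=7=111 popcount=3 -> skip
r=8=1000 popcount=1 -> skip
r=9=1001 popcount=2 -> skip
r=10=1010 popcount=2 -> skip
r=11=1011 popcount=3 -> skip
r=12=1100 popcount=2 -> skip
r=13=1101 popcount=3 -> skip
r=14=1110 popcount=3 -> skip
r=15=1111 popcount=4 -> KEEP
r=16=10000 popcount=1 -> skip
r=17=10001 popcount=2 -> skip
r=18=10010 popcount=2 -> skip
r=19=10011 popcount=3 -> skip
r=20=10100 popcount=2 -> skip
r=21=10101 popcount=3 -> skip
r=22=10110 popcount=3 -> skip
r=23=10111 popcount=4 -> KEEP
r=24=11000 popcount=2 -> skip
r=25=11001 popcount=3 -> skip
r=26=11010 popcount=3 -> skip
r=27=11011 popcount=4 -> KEEP
r=28=11100 popcount=3 -> skip
r=29=11101 popcount=4 -> KEEP
r=30=11110 popcount=4 -> KEEP
r=31=11111 popcount=5 -> skip
r=32=100000 popcount=1 -> skip
r=33=100001 popcount=2 -> skip
r=34=100010 popcount=2 -> skip
r=35=100011 popcount=3 -> skip
r=36=100100 popcount=2 -> skip
r=37=100101 popcount=3 -> skip
r=38=100110 popcount=3 -> skip
r=39=100111 popcount=4 -> KEEP
r=40=101000 popcount=2 -> skip
r=41=101001 popcount=3 -> skip
r=42=101010 popcount=3 -> skip
r=43=101011 popcount=4 -> KEEP
r=44=101100 popcount=3 -> skip
r=45=101101 popcount=4 -> KEEP
r=46=101110 popcount=4 -> KEEP
r=47=101111 popcount=5 -> skip
r=48=110000 popcount=2 -> skip
r=49=110001 popcount=3 -> skip
r=50=110010 popcount=3 -> skip
r=51=110011 popcount=4 -> KEEP
r=52=110100 popcount=3 -> skip
r=53=110101 popcount=4 -> KEEP
r=54=110110 popcount=4 -> KEEP
r=55=110111 popcount=5 -> skip
Kept rows: 15 23 27 29 30 39 43 45 46 51 53 54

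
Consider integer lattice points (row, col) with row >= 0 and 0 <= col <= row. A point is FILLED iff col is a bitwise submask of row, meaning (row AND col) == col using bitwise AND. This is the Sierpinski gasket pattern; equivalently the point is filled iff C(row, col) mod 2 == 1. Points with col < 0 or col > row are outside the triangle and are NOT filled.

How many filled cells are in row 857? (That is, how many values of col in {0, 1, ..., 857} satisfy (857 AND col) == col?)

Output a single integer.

857 in binary = 1101011001
popcount(857) = number of 1-bits in 1101011001 = 6
A col c satisfies (857 AND c) == c iff every set bit of c is also set in 857; each of the 6 set bits of 857 can independently be on or off in c.
count = 2^6 = 64

Answer: 64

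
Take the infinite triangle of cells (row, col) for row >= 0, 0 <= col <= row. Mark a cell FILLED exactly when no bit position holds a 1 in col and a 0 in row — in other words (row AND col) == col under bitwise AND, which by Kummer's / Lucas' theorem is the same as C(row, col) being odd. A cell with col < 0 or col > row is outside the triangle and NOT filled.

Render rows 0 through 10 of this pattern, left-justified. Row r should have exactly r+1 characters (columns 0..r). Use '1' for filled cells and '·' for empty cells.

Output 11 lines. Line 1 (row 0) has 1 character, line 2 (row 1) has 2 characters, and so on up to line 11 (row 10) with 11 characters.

Answer: 1
11
1·1
1111
1···1
11··11
1·1·1·1
11111111
1·······1
11······11
1·1·····1·1

Derivation:
r0=0: 1
r1=1: 11
r2=10: 1·1
r3=11: 1111
r4=100: 1···1
r5=101: 11··11
r6=110: 1·1·1·1
r7=111: 11111111
r8=1000: 1·······1
r9=1001: 11······11
r10=1010: 1·1·····1·1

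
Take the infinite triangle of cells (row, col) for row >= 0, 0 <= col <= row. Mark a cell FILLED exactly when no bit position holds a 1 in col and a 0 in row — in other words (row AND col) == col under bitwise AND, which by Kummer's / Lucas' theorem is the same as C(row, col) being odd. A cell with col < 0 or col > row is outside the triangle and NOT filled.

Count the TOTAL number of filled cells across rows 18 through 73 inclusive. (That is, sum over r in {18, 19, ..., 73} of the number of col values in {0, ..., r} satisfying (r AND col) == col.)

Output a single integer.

r18=10010 pc2: +4 =4
r19=10011 pc3: +8 =12
r20=10100 pc2: +4 =16
r21=10101 pc3: +8 =24
r22=10110 pc3: +8 =32
r23=10111 pc4: +16 =48
r24=11000 pc2: +4 =52
r25=11001 pc3: +8 =60
r26=11010 pc3: +8 =68
r27=11011 pc4: +16 =84
r28=11100 pc3: +8 =92
r29=11101 pc4: +16 =108
r30=11110 pc4: +16 =124
r31=11111 pc5: +32 =156
r32=100000 pc1: +2 =158
r33=100001 pc2: +4 =162
r34=100010 pc2: +4 =166
r35=100011 pc3: +8 =174
r36=100100 pc2: +4 =178
r37=100101 pc3: +8 =186
r38=100110 pc3: +8 =194
r39=100111 pc4: +16 =210
r40=101000 pc2: +4 =214
r41=101001 pc3: +8 =222
r42=101010 pc3: +8 =230
r43=101011 pc4: +16 =246
r44=101100 pc3: +8 =254
r45=101101 pc4: +16 =270
r46=101110 pc4: +16 =286
r47=101111 pc5: +32 =318
r48=110000 pc2: +4 =322
r49=110001 pc3: +8 =330
r50=110010 pc3: +8 =338
r51=110011 pc4: +16 =354
r52=110100 pc3: +8 =362
r53=110101 pc4: +16 =378
r54=110110 pc4: +16 =394
r55=110111 pc5: +32 =426
r56=111000 pc3: +8 =434
r57=111001 pc4: +16 =450
r58=111010 pc4: +16 =466
r59=111011 pc5: +32 =498
r60=111100 pc4: +16 =514
r61=111101 pc5: +32 =546
r62=111110 pc5: +32 =578
r63=111111 pc6: +64 =642
r64=1000000 pc1: +2 =644
r65=1000001 pc2: +4 =648
r66=1000010 pc2: +4 =652
r67=1000011 pc3: +8 =660
r68=1000100 pc2: +4 =664
r69=1000101 pc3: +8 =672
r70=1000110 pc3: +8 =680
r71=1000111 pc4: +16 =696
r72=1001000 pc2: +4 =700
r73=1001001 pc3: +8 =708

Answer: 708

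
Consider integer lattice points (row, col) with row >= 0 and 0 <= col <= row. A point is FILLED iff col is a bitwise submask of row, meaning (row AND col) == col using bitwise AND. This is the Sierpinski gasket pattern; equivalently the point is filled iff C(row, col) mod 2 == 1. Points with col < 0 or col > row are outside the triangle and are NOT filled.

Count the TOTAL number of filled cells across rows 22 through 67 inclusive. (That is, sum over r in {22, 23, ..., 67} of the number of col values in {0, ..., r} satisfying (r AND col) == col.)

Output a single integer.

r22=10110 pc3: +8 =8
r23=10111 pc4: +16 =24
r24=11000 pc2: +4 =28
r25=11001 pc3: +8 =36
r26=11010 pc3: +8 =44
r27=11011 pc4: +16 =60
r28=11100 pc3: +8 =68
r29=11101 pc4: +16 =84
r30=11110 pc4: +16 =100
r31=11111 pc5: +32 =132
r32=100000 pc1: +2 =134
r33=100001 pc2: +4 =138
r34=100010 pc2: +4 =142
r35=100011 pc3: +8 =150
r36=100100 pc2: +4 =154
r37=100101 pc3: +8 =162
r38=100110 pc3: +8 =170
r39=100111 pc4: +16 =186
r40=101000 pc2: +4 =190
r41=101001 pc3: +8 =198
r42=101010 pc3: +8 =206
r43=101011 pc4: +16 =222
r44=101100 pc3: +8 =230
r45=101101 pc4: +16 =246
r46=101110 pc4: +16 =262
r47=101111 pc5: +32 =294
r48=110000 pc2: +4 =298
r49=110001 pc3: +8 =306
r50=110010 pc3: +8 =314
r51=110011 pc4: +16 =330
r52=110100 pc3: +8 =338
r53=110101 pc4: +16 =354
r54=110110 pc4: +16 =370
r55=110111 pc5: +32 =402
r56=111000 pc3: +8 =410
r57=111001 pc4: +16 =426
r58=111010 pc4: +16 =442
r59=111011 pc5: +32 =474
r60=111100 pc4: +16 =490
r61=111101 pc5: +32 =522
r62=111110 pc5: +32 =554
r63=111111 pc6: +64 =618
r64=1000000 pc1: +2 =620
r65=1000001 pc2: +4 =624
r66=1000010 pc2: +4 =628
r67=1000011 pc3: +8 =636

Answer: 636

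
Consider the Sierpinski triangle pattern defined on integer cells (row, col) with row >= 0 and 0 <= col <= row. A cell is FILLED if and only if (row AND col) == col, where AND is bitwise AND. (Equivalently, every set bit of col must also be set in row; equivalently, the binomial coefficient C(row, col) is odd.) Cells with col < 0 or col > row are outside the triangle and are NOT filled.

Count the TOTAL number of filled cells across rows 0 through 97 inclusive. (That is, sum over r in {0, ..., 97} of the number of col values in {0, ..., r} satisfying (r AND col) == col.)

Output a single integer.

Answer: 1227

Derivation:
r0=0 pc0: +1 =1
r1=1 pc1: +2 =3
r2=10 pc1: +2 =5
r3=11 pc2: +4 =9
r4=100 pc1: +2 =11
r5=101 pc2: +4 =15
r6=110 pc2: +4 =19
r7=111 pc3: +8 =27
r8=1000 pc1: +2 =29
r9=1001 pc2: +4 =33
r10=1010 pc2: +4 =37
r11=1011 pc3: +8 =45
r12=1100 pc2: +4 =49
r13=1101 pc3: +8 =57
r14=1110 pc3: +8 =65
r15=1111 pc4: +16 =81
r16=10000 pc1: +2 =83
r17=10001 pc2: +4 =87
r18=10010 pc2: +4 =91
r19=10011 pc3: +8 =99
r20=10100 pc2: +4 =103
r21=10101 pc3: +8 =111
r22=10110 pc3: +8 =119
r23=10111 pc4: +16 =135
r24=11000 pc2: +4 =139
r25=11001 pc3: +8 =147
r26=11010 pc3: +8 =155
r27=11011 pc4: +16 =171
r28=11100 pc3: +8 =179
r29=11101 pc4: +16 =195
r30=11110 pc4: +16 =211
r31=11111 pc5: +32 =243
r32=100000 pc1: +2 =245
r33=100001 pc2: +4 =249
r34=100010 pc2: +4 =253
r35=100011 pc3: +8 =261
r36=100100 pc2: +4 =265
r37=100101 pc3: +8 =273
r38=100110 pc3: +8 =281
r39=100111 pc4: +16 =297
r40=101000 pc2: +4 =301
r41=101001 pc3: +8 =309
r42=101010 pc3: +8 =317
r43=101011 pc4: +16 =333
r44=101100 pc3: +8 =341
r45=101101 pc4: +16 =357
r46=101110 pc4: +16 =373
r47=101111 pc5: +32 =405
r48=110000 pc2: +4 =409
r49=110001 pc3: +8 =417
r50=110010 pc3: +8 =425
r51=110011 pc4: +16 =441
r52=110100 pc3: +8 =449
r53=110101 pc4: +16 =465
r54=110110 pc4: +16 =481
r55=110111 pc5: +32 =513
r56=111000 pc3: +8 =521
r57=111001 pc4: +16 =537
r58=111010 pc4: +16 =553
r59=111011 pc5: +32 =585
r60=111100 pc4: +16 =601
r61=111101 pc5: +32 =633
r62=111110 pc5: +32 =665
r63=111111 pc6: +64 =729
r64=1000000 pc1: +2 =731
r65=1000001 pc2: +4 =735
r66=1000010 pc2: +4 =739
r67=1000011 pc3: +8 =747
r68=1000100 pc2: +4 =751
r69=1000101 pc3: +8 =759
r70=1000110 pc3: +8 =767
r71=1000111 pc4: +16 =783
r72=1001000 pc2: +4 =787
r73=1001001 pc3: +8 =795
r74=1001010 pc3: +8 =803
r75=1001011 pc4: +16 =819
r76=1001100 pc3: +8 =827
r77=1001101 pc4: +16 =843
r78=1001110 pc4: +16 =859
r79=1001111 pc5: +32 =891
r80=1010000 pc2: +4 =895
r81=1010001 pc3: +8 =903
r82=1010010 pc3: +8 =911
r83=1010011 pc4: +16 =927
r84=1010100 pc3: +8 =935
r85=1010101 pc4: +16 =951
r86=1010110 pc4: +16 =967
r87=1010111 pc5: +32 =999
r88=1011000 pc3: +8 =1007
r89=1011001 pc4: +16 =1023
r90=1011010 pc4: +16 =1039
r91=1011011 pc5: +32 =1071
r92=1011100 pc4: +16 =1087
r93=1011101 pc5: +32 =1119
r94=1011110 pc5: +32 =1151
r95=1011111 pc6: +64 =1215
r96=1100000 pc2: +4 =1219
r97=1100001 pc3: +8 =1227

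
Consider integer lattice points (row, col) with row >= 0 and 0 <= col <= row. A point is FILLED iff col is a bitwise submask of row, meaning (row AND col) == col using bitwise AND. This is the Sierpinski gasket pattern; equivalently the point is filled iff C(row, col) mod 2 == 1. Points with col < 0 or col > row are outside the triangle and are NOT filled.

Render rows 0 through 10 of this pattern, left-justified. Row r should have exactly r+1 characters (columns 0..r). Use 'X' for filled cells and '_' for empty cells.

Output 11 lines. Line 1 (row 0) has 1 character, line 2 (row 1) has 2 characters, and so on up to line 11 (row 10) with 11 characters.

r0=0: X
r1=1: XX
r2=10: X_X
r3=11: XXXX
r4=100: X___X
r5=101: XX__XX
r6=110: X_X_X_X
r7=111: XXXXXXXX
r8=1000: X_______X
r9=1001: XX______XX
r10=1010: X_X_____X_X

Answer: X
XX
X_X
XXXX
X___X
XX__XX
X_X_X_X
XXXXXXXX
X_______X
XX______XX
X_X_____X_X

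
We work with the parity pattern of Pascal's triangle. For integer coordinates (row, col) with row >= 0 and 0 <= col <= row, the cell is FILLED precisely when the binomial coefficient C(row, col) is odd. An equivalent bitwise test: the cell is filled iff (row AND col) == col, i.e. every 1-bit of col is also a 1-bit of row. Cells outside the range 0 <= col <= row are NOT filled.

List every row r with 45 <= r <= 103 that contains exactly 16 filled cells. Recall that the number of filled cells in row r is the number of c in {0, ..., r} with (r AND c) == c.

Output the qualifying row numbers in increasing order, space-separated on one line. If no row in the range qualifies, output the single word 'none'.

Row r has 2^popcount(r) filled cells, so we need popcount(r) = log2(16) = 4.
Scan r = 45..103 and keep those with exactly 4 one-bits:
r=45=101101 popcount=4 -> KEEP
r=46=101110 popcount=4 -> KEEP
r=47=101111 popcount=5 -> skip
r=48=110000 popcount=2 -> skip
r=49=110001 popcount=3 -> skip
r=50=110010 popcount=3 -> skip
r=51=110011 popcount=4 -> KEEP
r=52=110100 popcount=3 -> skip
r=53=110101 popcount=4 -> KEEP
r=54=110110 popcount=4 -> KEEP
r=55=110111 popcount=5 -> skip
r=56=111000 popcount=3 -> skip
r=57=111001 popcount=4 -> KEEP
r=58=111010 popcount=4 -> KEEP
r=59=111011 popcount=5 -> skip
r=60=111100 popcount=4 -> KEEP
r=61=111101 popcount=5 -> skip
r=62=111110 popcount=5 -> skip
r=63=111111 popcount=6 -> skip
r=64=1000000 popcount=1 -> skip
r=65=1000001 popcount=2 -> skip
r=66=1000010 popcount=2 -> skip
r=67=1000011 popcount=3 -> skip
r=68=1000100 popcount=2 -> skip
r=69=1000101 popcount=3 -> skip
r=70=1000110 popcount=3 -> skip
r=71=1000111 popcount=4 -> KEEP
r=72=1001000 popcount=2 -> skip
r=73=1001001 popcount=3 -> skip
r=74=1001010 popcount=3 -> skip
r=75=1001011 popcount=4 -> KEEP
r=76=1001100 popcount=3 -> skip
r=77=1001101 popcount=4 -> KEEP
r=78=1001110 popcount=4 -> KEEP
r=79=1001111 popcount=5 -> skip
r=80=1010000 popcount=2 -> skip
r=81=1010001 popcount=3 -> skip
r=82=1010010 popcount=3 -> skip
r=83=1010011 popcount=4 -> KEEP
r=84=1010100 popcount=3 -> skip
r=85=1010101 popcount=4 -> KEEP
r=86=1010110 popcount=4 -> KEEP
r=87=1010111 popcount=5 -> skip
r=88=1011000 popcount=3 -> skip
r=89=1011001 popcount=4 -> KEEP
r=90=1011010 popcount=4 -> KEEP
r=91=1011011 popcount=5 -> skip
r=92=1011100 popcount=4 -> KEEP
r=93=1011101 popcount=5 -> skip
r=94=1011110 popcount=5 -> skip
r=95=1011111 popcount=6 -> skip
r=96=1100000 popcount=2 -> skip
r=97=1100001 popcount=3 -> skip
r=98=1100010 popcount=3 -> skip
r=99=1100011 popcount=4 -> KEEP
r=100=1100100 popcount=3 -> skip
r=101=1100101 popcount=4 -> KEEP
r=102=1100110 popcount=4 -> KEEP
r=103=1100111 popcount=5 -> skip
Kept rows: 45 46 51 53 54 57 58 60 71 75 77 78 83 85 86 89 90 92 99 101 102

Answer: 45 46 51 53 54 57 58 60 71 75 77 78 83 85 86 89 90 92 99 101 102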